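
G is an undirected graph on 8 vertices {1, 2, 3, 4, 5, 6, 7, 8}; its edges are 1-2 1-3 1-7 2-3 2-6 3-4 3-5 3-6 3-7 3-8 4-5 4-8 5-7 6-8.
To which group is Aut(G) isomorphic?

Vertex 3 is the unique vertex of degree 7; the remaining 7 vertices each have degree 3 and induce a cycle, so G is the wheel on 8 vertices with hub 3. With the hub fixed, the remaining symmetry is that of the rim cycle C_7, giving the dihedral group D_7.

D_7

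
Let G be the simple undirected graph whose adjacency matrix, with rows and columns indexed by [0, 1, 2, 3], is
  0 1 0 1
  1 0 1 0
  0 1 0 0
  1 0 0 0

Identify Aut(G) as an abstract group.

The degree sequence is [2, 2, 1, 1]; the two degree-1 vertices 2 and 3 are the ends of a path, so G = P_4. The only nontrivial automorphism of a path is the end-to-end reflection, so Aut(G) ≅ Z_2.

Z_2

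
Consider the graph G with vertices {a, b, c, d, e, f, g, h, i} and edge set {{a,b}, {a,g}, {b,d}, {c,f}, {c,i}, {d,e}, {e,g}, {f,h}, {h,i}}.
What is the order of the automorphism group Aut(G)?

80

G has two connected components, {a, b, d, e, g} and {c, f, h, i}; each is 2-regular, so G = C_5 ⊔ C_4. The components are non-isomorphic (different sizes), so Aut(G) = Aut(C_5) × Aut(C_4) = D_5 × D_4 of order 10·8 = 80.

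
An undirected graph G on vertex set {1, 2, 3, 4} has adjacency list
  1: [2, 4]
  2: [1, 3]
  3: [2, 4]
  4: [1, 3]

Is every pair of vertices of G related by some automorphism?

G is 2-regular and bipartite on 2^2 = 4 vertices with girth 4; it is the hypercube graph Q_2. Aut(Q_2) consists of the signed permutations of the 2 coordinate axes: 2! permutations times 2^2 sign flips, so |Aut| = 2^2·2! = 8. This group acts transitively on the 4 vertices.

Yes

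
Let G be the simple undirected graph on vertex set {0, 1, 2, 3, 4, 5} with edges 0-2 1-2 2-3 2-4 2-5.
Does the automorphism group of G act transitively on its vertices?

Vertex 2 is the only vertex of degree 5, so every automorphism fixes it; G is not vertex-transitive.

No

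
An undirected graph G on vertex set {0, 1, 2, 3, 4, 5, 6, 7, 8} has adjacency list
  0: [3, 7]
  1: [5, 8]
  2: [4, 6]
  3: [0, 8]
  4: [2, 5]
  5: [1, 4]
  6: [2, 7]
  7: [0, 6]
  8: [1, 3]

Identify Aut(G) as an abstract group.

D_9

G is 2-regular and connected on 9 vertices, i.e. the cycle C_9. C_9 has 9 rotations and 9 reflections, so Aut(C_9) ≅ D_9 of order 18.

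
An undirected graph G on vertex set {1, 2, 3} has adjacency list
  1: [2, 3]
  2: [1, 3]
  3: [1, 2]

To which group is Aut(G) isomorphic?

the symmetric group on 3 letters

Every vertex has degree 2, so G is the complete graph K_3. Every bijection on the vertex set is an automorphism of K_3; hence Aut(K_3) ≅ S_3, order 6.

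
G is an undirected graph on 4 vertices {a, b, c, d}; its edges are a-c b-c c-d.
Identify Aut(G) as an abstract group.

Vertex c has degree 3 and every other vertex has degree 1, so G is the star K_{1,3} with centre c. Any automorphism fixes the centre and permutes the 3 leaves freely, so Aut(G) ≅ S_3 of order 3! = 6.

the symmetric group on 3 letters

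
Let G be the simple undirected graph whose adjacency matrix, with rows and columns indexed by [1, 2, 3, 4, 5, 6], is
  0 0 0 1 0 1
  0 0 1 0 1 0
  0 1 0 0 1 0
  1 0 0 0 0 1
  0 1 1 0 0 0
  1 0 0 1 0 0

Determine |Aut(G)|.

72

G has two connected components, {2, 3, 5} and {1, 4, 6}; each is 2-regular, so G = C_3 ⊔ C_3. Aut of a disjoint union of two copies of C_3 is the wreath product D_3 ≀ Z_2, of order 2·6² = 72.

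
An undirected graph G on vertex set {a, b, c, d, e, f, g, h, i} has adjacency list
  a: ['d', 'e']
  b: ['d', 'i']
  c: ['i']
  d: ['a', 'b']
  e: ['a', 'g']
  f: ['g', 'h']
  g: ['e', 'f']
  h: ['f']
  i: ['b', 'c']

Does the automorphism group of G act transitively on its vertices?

Automorphisms preserve degree, but G has vertices of degree 1 and vertices of degree 2; no automorphism maps one to the other, so G is not vertex-transitive.

No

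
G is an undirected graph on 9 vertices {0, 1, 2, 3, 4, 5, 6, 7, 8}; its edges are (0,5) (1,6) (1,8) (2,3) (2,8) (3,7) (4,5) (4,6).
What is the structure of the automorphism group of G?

The degree sequence is [1, 2, 2, 2, 2, 2, 2, 1, 2]; the two degree-1 vertices 0 and 7 are the ends of a path, so G = P_9. The only nontrivial automorphism of a path is the end-to-end reflection, so Aut(G) ≅ Z_2.

Z_2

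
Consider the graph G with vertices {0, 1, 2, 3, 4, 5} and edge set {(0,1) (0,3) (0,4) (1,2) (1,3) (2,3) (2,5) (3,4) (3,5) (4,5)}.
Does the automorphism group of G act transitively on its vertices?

No

Vertex 3 is the only vertex of degree 5, so every automorphism fixes it; G is not vertex-transitive.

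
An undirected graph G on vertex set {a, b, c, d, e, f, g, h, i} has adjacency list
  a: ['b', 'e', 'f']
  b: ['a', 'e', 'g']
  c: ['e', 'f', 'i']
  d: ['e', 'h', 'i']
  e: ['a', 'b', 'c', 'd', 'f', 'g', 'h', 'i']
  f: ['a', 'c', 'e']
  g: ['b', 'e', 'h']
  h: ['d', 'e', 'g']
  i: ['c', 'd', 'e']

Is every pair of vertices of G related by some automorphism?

No

Vertex e is the only vertex of degree 8, so every automorphism fixes it; G is not vertex-transitive.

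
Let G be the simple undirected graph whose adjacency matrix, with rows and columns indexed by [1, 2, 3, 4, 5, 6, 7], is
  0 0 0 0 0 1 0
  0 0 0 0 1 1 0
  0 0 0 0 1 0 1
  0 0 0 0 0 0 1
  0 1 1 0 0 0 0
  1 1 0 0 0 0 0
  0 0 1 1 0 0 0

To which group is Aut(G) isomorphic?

The degree sequence is [1, 2, 2, 1, 2, 2, 2]; the two degree-1 vertices 1 and 4 are the ends of a path, so G = P_7. The only nontrivial automorphism of a path is the end-to-end reflection, so Aut(G) ≅ Z_2.

C_2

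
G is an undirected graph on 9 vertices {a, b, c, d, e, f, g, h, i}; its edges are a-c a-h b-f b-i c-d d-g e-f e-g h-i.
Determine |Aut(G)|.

Every vertex has degree 2 and the graph is connected, so G is the 9-cycle C_9. C_9 has 9 rotations and 9 reflections, so Aut(C_9) ≅ D_9 of order 18.

18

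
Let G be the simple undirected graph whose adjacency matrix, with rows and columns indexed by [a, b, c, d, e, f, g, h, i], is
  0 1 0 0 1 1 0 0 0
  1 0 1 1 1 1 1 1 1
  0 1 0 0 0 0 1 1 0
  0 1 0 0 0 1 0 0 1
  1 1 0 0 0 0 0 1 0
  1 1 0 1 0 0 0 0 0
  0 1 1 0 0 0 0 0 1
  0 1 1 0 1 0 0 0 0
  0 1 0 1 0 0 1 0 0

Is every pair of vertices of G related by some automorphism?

Vertex b is the only vertex of degree 8, so every automorphism fixes it; G is not vertex-transitive.

No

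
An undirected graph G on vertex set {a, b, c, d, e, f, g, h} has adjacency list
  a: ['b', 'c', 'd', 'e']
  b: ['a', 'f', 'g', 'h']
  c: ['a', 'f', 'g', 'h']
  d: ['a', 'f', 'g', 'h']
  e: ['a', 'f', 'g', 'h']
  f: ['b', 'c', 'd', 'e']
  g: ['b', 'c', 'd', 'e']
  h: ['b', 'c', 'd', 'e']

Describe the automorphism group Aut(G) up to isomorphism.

(S_4 × S_4) ⋊ Z_2

G is 4-regular and bipartite with parts {a, f, g, h} and {b, c, d, e} (each part is independent and every cross-pair is an edge), so G = K_{4,4}. Each part can be permuted independently (S_4 × S_4) and the two equal-size parts can also be swapped, giving (S_4 × S_4) ⋊ Z_2 of order 2·(4!)² = 1152.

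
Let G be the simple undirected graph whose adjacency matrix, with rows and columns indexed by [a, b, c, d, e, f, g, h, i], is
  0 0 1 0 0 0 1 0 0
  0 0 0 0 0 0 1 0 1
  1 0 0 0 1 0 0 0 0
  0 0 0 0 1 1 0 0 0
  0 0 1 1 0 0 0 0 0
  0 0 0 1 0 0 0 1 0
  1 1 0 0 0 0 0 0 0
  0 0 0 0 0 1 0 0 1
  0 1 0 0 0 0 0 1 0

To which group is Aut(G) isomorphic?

Every vertex has degree 2 and the graph is connected, so G is the 9-cycle C_9. C_9 has 9 rotations and 9 reflections, so Aut(C_9) ≅ D_9 of order 18.

the dihedral group of order 18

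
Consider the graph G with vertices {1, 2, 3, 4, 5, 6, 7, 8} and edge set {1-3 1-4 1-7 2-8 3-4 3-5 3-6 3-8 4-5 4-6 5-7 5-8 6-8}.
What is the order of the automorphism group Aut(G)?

Degrees alone do not determine every vertex (e.g. 1 and 6 both have degree 3), but their neighbour-degree multisets differ: N(1) has degrees [2, 4, 5] while N(6) has degrees [4, 4, 5]. Repeating this refinement separates all vertices, so the only automorphism is the identity.

1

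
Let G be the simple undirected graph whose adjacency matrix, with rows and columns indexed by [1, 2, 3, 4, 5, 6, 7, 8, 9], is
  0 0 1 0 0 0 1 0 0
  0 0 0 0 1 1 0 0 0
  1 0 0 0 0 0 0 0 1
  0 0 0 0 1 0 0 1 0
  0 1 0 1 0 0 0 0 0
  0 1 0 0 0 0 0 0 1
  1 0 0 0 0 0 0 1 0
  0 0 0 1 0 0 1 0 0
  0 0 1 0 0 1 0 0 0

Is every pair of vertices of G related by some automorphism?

Yes

G is 2-regular and connected on 9 vertices, i.e. the cycle C_9. The automorphisms of the 9-cycle are exactly the symmetries of a regular 9-gon: the dihedral group D_9, |D_9| = 18. This group acts transitively on the 9 vertices.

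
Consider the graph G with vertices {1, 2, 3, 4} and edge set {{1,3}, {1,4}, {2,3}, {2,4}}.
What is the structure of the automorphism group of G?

G is 2-regular and bipartite on 2^2 = 4 vertices with girth 4; it is the hypercube graph Q_2. The symmetry group of the 2-cube is the hyperoctahedral group B_2 = Z_2 ≀ S_2, of order 2^2·2! = 8.

D_4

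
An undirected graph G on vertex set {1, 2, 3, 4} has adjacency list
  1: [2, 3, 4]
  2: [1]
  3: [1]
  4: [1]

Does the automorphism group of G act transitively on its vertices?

No

Vertex 1 is the only vertex of degree 3, so every automorphism fixes it; G is not vertex-transitive.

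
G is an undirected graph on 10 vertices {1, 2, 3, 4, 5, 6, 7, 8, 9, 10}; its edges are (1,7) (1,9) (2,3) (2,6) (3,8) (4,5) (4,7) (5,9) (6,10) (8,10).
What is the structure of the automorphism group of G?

D_5 ≀ Z_2

G has two connected components, {2, 3, 6, 8, 10} and {1, 4, 5, 7, 9}; each is 2-regular, so G = C_5 ⊔ C_5. Aut of a disjoint union of two copies of C_5 is the wreath product D_5 ≀ Z_2, of order 2·10² = 200.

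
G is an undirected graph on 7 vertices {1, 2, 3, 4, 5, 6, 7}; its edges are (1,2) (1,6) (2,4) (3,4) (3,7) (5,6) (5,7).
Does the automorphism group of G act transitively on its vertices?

G is 2-regular and connected on 7 vertices, i.e. the cycle C_7. C_7 has 7 rotations and 7 reflections, so Aut(C_7) ≅ D_7 of order 14. This group acts transitively on the 7 vertices.

Yes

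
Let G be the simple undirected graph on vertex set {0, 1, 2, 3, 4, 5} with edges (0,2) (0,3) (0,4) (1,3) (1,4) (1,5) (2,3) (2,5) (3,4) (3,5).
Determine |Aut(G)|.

Vertex 3 is the unique vertex of degree 5; the remaining 5 vertices each have degree 3 and induce a cycle, so G is the wheel on 6 vertices with hub 3. With the hub fixed, the remaining symmetry is that of the rim cycle C_5, giving the dihedral group D_5.

10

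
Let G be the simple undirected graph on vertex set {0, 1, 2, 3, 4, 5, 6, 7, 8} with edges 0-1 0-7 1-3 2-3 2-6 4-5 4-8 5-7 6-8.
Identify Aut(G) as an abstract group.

G is 2-regular and connected on 9 vertices, i.e. the cycle C_9. The automorphisms of the 9-cycle are exactly the symmetries of a regular 9-gon: the dihedral group D_9, |D_9| = 18.

D_9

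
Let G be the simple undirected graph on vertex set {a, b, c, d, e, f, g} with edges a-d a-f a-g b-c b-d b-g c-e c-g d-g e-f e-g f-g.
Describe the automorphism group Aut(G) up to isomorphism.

the dihedral group of order 12

Vertex g is the unique vertex of degree 6; the remaining 6 vertices each have degree 3 and induce a cycle, so G is the wheel on 7 vertices with hub g. Every automorphism fixes the hub and acts on the rim 6-cycle, so Aut(G) ≅ Aut(C_6) = D_6 of order 12.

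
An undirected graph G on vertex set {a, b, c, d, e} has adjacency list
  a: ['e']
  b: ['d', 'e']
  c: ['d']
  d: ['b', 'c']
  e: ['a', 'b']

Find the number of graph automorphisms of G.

2

The degree sequence is [1, 2, 1, 2, 2]; the two degree-1 vertices a and c are the ends of a path, so G = P_5. A path has exactly one nontrivial symmetry — reversal — giving Aut(G) of order 2.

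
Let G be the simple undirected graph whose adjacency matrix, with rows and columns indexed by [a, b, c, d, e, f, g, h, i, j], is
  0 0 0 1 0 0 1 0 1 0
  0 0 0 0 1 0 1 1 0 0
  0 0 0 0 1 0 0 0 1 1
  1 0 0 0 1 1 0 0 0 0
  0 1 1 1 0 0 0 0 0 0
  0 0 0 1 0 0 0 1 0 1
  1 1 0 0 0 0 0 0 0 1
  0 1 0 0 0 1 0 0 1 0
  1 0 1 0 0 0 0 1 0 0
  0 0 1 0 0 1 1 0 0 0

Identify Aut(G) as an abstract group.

G is 3-regular on 10 vertices with no triangles and no 4-cycles (girth 5): this is the Petersen graph. It is a classical fact that the Petersen graph has automorphism group S_5 (order 120), arising from its description as the Kneser graph K(5,2).

S_5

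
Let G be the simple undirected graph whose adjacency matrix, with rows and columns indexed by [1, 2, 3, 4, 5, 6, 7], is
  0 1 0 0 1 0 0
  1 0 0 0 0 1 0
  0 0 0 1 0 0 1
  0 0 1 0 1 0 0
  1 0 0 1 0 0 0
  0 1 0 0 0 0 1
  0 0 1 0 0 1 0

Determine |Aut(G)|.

Every vertex has degree 2 and the graph is connected, so G is the 7-cycle C_7. C_7 has 7 rotations and 7 reflections, so Aut(C_7) ≅ D_7 of order 14.

14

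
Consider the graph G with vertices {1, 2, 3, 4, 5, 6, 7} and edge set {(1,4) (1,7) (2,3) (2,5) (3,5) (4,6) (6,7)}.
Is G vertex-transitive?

No

G has two connected components, {1, 4, 6, 7} and {2, 3, 5}; each is 2-regular, so G = C_4 ⊔ C_3. The orbit of 1 under Aut(G) is {1, 4, 6, 7}, which does not contain 2, so G is not vertex-transitive.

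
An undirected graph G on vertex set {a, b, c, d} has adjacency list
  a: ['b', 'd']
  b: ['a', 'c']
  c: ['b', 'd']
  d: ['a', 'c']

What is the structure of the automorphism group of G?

the hyperoctahedral group B_2

G is 2-regular and bipartite on 2^2 = 4 vertices with girth 4; it is the hypercube graph Q_2. The symmetry group of the 2-cube is the hyperoctahedral group B_2 = Z_2 ≀ S_2, of order 2^2·2! = 8.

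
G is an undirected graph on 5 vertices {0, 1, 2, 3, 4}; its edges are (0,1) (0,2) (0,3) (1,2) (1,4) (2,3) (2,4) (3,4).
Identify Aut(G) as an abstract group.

the dihedral group of order 8

Vertex 2 is the unique vertex of degree 4; the remaining 4 vertices each have degree 3 and induce a cycle, so G is the wheel on 5 vertices with hub 2. With the hub fixed, the remaining symmetry is that of the rim cycle C_4, giving the dihedral group D_4.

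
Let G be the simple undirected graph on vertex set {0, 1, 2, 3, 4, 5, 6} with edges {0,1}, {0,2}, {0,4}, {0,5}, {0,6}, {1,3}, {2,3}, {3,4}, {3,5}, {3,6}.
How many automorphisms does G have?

240

The vertices split by degree into {0, 3} (degree 5) and {1, 2, 4, 5, 6} (degree 2); every edge runs between the two parts, so G is the complete bipartite graph K_{2,5}. Automorphisms preserve the bipartition setwise (since the parts differ in size) and act as S_5 × S_2 within it; |Aut| = 240.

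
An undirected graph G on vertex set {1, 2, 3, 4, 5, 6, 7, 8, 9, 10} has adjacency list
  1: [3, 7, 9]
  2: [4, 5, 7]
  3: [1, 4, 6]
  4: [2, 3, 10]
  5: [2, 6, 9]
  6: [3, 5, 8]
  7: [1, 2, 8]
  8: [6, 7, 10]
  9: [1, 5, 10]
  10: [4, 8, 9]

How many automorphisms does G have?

120

G is 3-regular on 10 vertices with no triangles and no 4-cycles (girth 5): this is the Petersen graph. It is a classical fact that the Petersen graph has automorphism group S_5 (order 120), arising from its description as the Kneser graph K(5,2).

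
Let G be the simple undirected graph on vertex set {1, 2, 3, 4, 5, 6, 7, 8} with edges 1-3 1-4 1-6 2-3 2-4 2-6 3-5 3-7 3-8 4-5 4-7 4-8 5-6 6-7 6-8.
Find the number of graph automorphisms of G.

The vertices split by degree into {3, 4, 6} (degree 5) and {1, 2, 5, 7, 8} (degree 3); every edge runs between the two parts, so G is the complete bipartite graph K_{3,5}. Automorphisms preserve the bipartition setwise (since the parts differ in size) and act as S_3 × S_5 within it; |Aut| = 720.

720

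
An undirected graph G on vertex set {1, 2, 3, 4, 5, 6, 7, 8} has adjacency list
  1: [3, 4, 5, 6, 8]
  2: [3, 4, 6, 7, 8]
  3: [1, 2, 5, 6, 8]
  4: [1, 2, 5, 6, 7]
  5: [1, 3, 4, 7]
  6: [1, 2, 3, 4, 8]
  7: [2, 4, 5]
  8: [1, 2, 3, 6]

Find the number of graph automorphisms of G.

1

The degree sequence is [5, 5, 5, 5, 4, 5, 3, 4]. Checking the degree-preserving permutations of the vertex set shows that none except the identity preserves every edge, so Aut(G) is trivial.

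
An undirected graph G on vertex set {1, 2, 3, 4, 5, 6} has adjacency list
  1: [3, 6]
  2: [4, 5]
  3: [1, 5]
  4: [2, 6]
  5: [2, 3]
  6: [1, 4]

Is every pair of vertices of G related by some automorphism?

Yes

G is 2-regular and connected on 6 vertices, i.e. the cycle C_6. The automorphisms of the 6-cycle are exactly the symmetries of a regular 6-gon: the dihedral group D_6, |D_6| = 12. This group acts transitively on the 6 vertices.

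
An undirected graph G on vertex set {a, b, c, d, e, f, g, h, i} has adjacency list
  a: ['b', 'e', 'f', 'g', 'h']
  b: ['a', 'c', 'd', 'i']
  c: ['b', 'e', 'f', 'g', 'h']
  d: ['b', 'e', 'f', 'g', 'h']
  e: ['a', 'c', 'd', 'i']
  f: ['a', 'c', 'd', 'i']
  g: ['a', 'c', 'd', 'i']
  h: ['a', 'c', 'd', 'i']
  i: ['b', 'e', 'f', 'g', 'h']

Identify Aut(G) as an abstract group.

The vertices split by degree into {a, c, d, i} (degree 5) and {b, e, f, g, h} (degree 4); every edge runs between the two parts, so G is the complete bipartite graph K_{4,5}. The parts have unequal sizes, so no automorphism swaps them; each part is permuted independently, giving S_5 × S_4 of order 5!·4! = 2880.

S_5 × S_4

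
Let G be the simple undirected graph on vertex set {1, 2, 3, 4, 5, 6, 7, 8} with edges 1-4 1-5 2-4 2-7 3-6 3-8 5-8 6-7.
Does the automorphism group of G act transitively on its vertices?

G is 2-regular and connected on 8 vertices, i.e. the cycle C_8. The automorphisms of the 8-cycle are exactly the symmetries of a regular 8-gon: the dihedral group D_8, |D_8| = 16. This group acts transitively on the 8 vertices.

Yes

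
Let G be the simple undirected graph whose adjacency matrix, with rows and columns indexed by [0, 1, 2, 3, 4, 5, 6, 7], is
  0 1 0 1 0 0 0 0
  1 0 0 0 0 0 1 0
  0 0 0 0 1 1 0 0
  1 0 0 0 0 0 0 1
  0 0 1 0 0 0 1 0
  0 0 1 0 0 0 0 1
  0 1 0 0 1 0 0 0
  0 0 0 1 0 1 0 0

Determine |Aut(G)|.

16

G is 2-regular and connected on 8 vertices, i.e. the cycle C_8. The automorphisms of the 8-cycle are exactly the symmetries of a regular 8-gon: the dihedral group D_8, |D_8| = 16.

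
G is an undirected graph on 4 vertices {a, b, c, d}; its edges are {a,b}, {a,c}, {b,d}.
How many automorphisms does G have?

The degree sequence is [2, 2, 1, 1]; the two degree-1 vertices c and d are the ends of a path, so G = P_4. A path has exactly one nontrivial symmetry — reversal — giving Aut(G) of order 2.

2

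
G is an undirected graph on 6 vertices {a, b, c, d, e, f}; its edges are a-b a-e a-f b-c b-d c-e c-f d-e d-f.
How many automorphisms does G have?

G is 3-regular and bipartite with parts {a, c, d} and {b, e, f} (each part is independent and every cross-pair is an edge), so G = K_{3,3}. Aut(K_{3,3}) is the wreath product S_3 ≀ Z_2: permute within each part, then optionally swap the parts; |Aut| = 2·(3!)² = 72.

72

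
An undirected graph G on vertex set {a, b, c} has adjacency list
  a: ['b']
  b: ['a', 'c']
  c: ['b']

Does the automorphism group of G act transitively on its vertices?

No

Vertex b is the only vertex of degree 2, so every automorphism fixes it; G is not vertex-transitive.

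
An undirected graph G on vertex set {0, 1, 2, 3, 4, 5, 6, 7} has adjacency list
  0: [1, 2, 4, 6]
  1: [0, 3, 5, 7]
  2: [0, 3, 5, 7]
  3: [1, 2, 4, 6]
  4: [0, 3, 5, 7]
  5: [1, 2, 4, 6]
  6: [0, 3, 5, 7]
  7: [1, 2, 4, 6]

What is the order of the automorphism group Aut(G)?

1152

G is 4-regular and bipartite with parts {0, 3, 5, 7} and {1, 2, 4, 6} (each part is independent and every cross-pair is an edge), so G = K_{4,4}. Each part can be permuted independently (S_4 × S_4) and the two equal-size parts can also be swapped, giving (S_4 × S_4) ⋊ Z_2 of order 2·(4!)² = 1152.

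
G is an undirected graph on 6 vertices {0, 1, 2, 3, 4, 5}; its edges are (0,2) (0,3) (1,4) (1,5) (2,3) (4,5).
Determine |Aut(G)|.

G has two connected components, {1, 4, 5} and {0, 2, 3}; each is 2-regular, so G = C_3 ⊔ C_3. Aut of a disjoint union of two copies of C_3 is the wreath product D_3 ≀ Z_2, of order 2·6² = 72.

72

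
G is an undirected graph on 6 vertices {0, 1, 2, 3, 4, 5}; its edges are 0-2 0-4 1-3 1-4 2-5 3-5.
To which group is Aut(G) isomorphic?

the dihedral group of order 12

Every vertex has degree 2 and the graph is connected, so G is the 6-cycle C_6. C_6 has 6 rotations and 6 reflections, so Aut(C_6) ≅ D_6 of order 12.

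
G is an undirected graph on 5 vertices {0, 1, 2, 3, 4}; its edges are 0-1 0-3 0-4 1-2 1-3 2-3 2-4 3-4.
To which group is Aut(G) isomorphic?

D_4

Vertex 3 is the unique vertex of degree 4; the remaining 4 vertices each have degree 3 and induce a cycle, so G is the wheel on 5 vertices with hub 3. With the hub fixed, the remaining symmetry is that of the rim cycle C_4, giving the dihedral group D_4.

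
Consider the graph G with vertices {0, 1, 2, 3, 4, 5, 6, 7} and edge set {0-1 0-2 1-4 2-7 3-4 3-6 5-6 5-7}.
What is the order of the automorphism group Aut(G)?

16

Every vertex has degree 2 and the graph is connected, so G is the 8-cycle C_8. The automorphisms of the 8-cycle are exactly the symmetries of a regular 8-gon: the dihedral group D_8, |D_8| = 16.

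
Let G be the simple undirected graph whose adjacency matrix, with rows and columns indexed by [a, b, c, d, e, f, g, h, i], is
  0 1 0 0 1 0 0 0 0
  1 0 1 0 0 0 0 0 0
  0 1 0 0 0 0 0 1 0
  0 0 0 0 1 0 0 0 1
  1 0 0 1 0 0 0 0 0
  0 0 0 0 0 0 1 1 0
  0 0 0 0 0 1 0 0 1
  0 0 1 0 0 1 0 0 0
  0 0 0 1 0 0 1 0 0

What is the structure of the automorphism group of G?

Every vertex has degree 2 and the graph is connected, so G is the 9-cycle C_9. C_9 has 9 rotations and 9 reflections, so Aut(C_9) ≅ D_9 of order 18.

the dihedral group of order 18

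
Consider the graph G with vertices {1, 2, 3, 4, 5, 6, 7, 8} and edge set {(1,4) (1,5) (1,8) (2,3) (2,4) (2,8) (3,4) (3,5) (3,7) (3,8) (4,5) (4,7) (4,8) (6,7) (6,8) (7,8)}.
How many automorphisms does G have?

1

Degrees alone do not determine every vertex (e.g. 1 and 2 both have degree 3), but their neighbour-degree multisets differ: N(1) has degrees [3, 6, 6] while N(2) has degrees [5, 6, 6]. Repeating this refinement separates all vertices, so the only automorphism is the identity.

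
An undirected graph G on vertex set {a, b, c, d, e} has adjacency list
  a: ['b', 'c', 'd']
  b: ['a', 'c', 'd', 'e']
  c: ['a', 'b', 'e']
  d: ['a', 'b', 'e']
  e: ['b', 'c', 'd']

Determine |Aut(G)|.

8

Vertex b is the unique vertex of degree 4; the remaining 4 vertices each have degree 3 and induce a cycle, so G is the wheel on 5 vertices with hub b. Every automorphism fixes the hub and acts on the rim 4-cycle, so Aut(G) ≅ Aut(C_4) = D_4 of order 8.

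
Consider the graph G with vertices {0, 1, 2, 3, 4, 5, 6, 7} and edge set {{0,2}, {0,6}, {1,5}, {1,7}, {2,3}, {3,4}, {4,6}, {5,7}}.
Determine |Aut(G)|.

G has two connected components, {0, 2, 3, 4, 6} and {1, 5, 7}; each is 2-regular, so G = C_5 ⊔ C_3. No automorphism exchanges components of different sizes, hence Aut(G) is the direct product D_3 × D_5, order 60.

60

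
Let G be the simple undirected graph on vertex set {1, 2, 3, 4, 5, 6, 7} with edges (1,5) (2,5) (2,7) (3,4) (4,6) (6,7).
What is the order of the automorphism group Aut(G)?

2

The degree sequence is [1, 2, 1, 2, 2, 2, 2]; the two degree-1 vertices 1 and 3 are the ends of a path, so G = P_7. A path has exactly one nontrivial symmetry — reversal — giving Aut(G) of order 2.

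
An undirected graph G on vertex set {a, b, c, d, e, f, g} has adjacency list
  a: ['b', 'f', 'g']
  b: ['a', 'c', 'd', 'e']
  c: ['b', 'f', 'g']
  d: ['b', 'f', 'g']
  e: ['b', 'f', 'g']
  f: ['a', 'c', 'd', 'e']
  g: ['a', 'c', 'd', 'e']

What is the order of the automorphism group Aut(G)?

The vertices split by degree into {b, f, g} (degree 4) and {a, c, d, e} (degree 3); every edge runs between the two parts, so G is the complete bipartite graph K_{3,4}. The parts have unequal sizes, so no automorphism swaps them; each part is permuted independently, giving S_3 × S_4 of order 3!·4! = 144.

144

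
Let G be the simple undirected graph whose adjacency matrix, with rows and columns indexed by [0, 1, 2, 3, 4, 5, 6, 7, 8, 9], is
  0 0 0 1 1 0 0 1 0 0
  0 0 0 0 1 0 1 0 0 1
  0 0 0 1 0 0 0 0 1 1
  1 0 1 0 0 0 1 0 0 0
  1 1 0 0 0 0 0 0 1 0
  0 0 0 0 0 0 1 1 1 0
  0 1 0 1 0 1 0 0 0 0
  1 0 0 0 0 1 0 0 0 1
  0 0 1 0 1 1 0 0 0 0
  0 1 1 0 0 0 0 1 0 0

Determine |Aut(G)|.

G is 3-regular on 10 vertices with no triangles and no 4-cycles (girth 5): this is the Petersen graph. It is a classical fact that the Petersen graph has automorphism group S_5 (order 120), arising from its description as the Kneser graph K(5,2).

120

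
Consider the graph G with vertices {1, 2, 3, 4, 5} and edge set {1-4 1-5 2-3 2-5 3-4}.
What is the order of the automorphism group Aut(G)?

G is 2-regular and connected on 5 vertices, i.e. the cycle C_5. C_5 has 5 rotations and 5 reflections, so Aut(C_5) ≅ D_5 of order 10.

10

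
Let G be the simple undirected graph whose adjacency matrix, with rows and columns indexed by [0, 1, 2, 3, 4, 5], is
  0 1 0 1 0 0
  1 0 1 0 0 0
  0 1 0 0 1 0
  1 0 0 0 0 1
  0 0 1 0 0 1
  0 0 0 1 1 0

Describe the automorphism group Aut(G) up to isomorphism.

D_6

G is 2-regular and connected on 6 vertices, i.e. the cycle C_6. The automorphisms of the 6-cycle are exactly the symmetries of a regular 6-gon: the dihedral group D_6, |D_6| = 12.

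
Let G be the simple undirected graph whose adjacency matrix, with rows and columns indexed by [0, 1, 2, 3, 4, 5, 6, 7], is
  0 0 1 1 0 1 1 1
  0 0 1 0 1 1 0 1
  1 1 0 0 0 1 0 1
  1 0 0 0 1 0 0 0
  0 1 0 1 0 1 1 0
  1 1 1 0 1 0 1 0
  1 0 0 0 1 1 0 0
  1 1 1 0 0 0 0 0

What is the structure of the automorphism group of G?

Degrees alone do not determine every vertex (e.g. 0 and 5 both have degree 5), but their neighbour-degree multisets differ: N(0) has degrees [2, 3, 3, 4, 5] while N(5) has degrees [3, 4, 4, 4, 5]. Repeating this refinement separates all vertices, so the only automorphism is the identity.

the trivial group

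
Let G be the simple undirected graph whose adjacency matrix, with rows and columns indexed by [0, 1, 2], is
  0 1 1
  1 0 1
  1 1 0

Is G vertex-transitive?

Yes

All 3 vertices are pairwise adjacent: G = K_3. Every bijection on the vertex set is an automorphism of K_3; hence Aut(K_3) ≅ S_3, order 6. This group acts transitively on the 3 vertices.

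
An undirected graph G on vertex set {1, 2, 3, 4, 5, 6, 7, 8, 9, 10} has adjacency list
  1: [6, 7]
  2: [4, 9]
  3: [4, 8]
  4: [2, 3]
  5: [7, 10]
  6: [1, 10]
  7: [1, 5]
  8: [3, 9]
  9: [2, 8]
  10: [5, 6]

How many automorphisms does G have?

200

G has two connected components, {2, 3, 4, 8, 9} and {1, 5, 6, 7, 10}; each is 2-regular, so G = C_5 ⊔ C_5. With two isomorphic components, Aut(G) = Aut(C_5) ≀ S_2 = (D_5 × D_5) ⋊ Z_2: permute each cycle by D_5, then optionally swap the two cycles. Order 2·(2·5)² = 200.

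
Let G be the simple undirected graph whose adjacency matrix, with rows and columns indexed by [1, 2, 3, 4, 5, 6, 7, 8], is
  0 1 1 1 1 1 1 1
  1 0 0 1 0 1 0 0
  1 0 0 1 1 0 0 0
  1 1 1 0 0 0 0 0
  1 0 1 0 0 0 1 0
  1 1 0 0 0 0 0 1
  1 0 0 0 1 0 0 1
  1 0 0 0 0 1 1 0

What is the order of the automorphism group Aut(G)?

14

Vertex 1 is the unique vertex of degree 7; the remaining 7 vertices each have degree 3 and induce a cycle, so G is the wheel on 8 vertices with hub 1. Every automorphism fixes the hub and acts on the rim 7-cycle, so Aut(G) ≅ Aut(C_7) = D_7 of order 14.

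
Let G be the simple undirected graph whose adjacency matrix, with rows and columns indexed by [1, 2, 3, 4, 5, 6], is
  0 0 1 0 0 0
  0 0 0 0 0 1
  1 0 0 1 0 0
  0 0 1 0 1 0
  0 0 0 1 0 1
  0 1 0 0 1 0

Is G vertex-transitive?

No

Automorphisms preserve degree, but G has vertices of degree 1 and vertices of degree 2; no automorphism maps one to the other, so G is not vertex-transitive.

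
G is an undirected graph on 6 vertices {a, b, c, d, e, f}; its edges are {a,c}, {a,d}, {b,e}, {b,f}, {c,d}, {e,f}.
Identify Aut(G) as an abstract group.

D_3 ≀ Z_2

G has two connected components, {a, c, d} and {b, e, f}; each is 2-regular, so G = C_3 ⊔ C_3. With two isomorphic components, Aut(G) = Aut(C_3) ≀ S_2 = (D_3 × D_3) ⋊ Z_2: permute each cycle by D_3, then optionally swap the two cycles. Order 2·(2·3)² = 72.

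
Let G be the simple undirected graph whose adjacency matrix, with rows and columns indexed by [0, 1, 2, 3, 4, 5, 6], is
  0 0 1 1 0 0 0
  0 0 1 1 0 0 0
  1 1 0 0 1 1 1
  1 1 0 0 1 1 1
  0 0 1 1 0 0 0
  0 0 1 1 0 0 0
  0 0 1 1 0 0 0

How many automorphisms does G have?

The vertices split by degree into {2, 3} (degree 5) and {0, 1, 4, 5, 6} (degree 2); every edge runs between the two parts, so G is the complete bipartite graph K_{2,5}. The parts have unequal sizes, so no automorphism swaps them; each part is permuted independently, giving S_2 × S_5 of order 2!·5! = 240.

240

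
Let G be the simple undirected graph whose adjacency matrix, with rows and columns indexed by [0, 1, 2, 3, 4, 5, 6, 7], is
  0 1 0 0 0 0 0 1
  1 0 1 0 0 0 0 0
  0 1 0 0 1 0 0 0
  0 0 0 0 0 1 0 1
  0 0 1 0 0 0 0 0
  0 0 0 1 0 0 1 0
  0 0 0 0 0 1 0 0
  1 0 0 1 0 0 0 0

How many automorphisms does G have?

The degree sequence is [2, 2, 2, 2, 1, 2, 1, 2]; the two degree-1 vertices 4 and 6 are the ends of a path, so G = P_8. The only nontrivial automorphism of a path is the end-to-end reflection, so Aut(G) ≅ Z_2.

2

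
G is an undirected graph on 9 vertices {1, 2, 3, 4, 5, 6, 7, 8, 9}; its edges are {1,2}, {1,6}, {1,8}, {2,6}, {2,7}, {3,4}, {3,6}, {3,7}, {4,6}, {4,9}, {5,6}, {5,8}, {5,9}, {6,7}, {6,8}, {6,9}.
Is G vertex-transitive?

Vertex 6 is the only vertex of degree 8, so every automorphism fixes it; G is not vertex-transitive.

No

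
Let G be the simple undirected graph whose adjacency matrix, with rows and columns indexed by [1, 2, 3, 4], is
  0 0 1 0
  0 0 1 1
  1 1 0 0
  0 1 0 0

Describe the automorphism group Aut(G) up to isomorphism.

The degree sequence is [1, 2, 2, 1]; the two degree-1 vertices 1 and 4 are the ends of a path, so G = P_4. A path has exactly one nontrivial symmetry — reversal — giving Aut(G) of order 2.

C_2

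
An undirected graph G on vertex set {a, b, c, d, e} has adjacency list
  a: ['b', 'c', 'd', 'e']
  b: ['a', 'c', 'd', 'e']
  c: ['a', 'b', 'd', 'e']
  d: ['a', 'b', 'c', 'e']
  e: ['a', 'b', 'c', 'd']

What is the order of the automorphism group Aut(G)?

Every vertex has degree 4, so G is the complete graph K_5. Every bijection on the vertex set is an automorphism of K_5; hence Aut(K_5) ≅ S_5, order 120.

120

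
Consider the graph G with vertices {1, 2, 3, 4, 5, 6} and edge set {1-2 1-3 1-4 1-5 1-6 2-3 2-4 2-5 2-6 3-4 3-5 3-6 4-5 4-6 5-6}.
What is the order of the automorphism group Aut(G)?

720

Every vertex has degree 5, so G is the complete graph K_6. Every bijection on the vertex set is an automorphism of K_6; hence Aut(K_6) ≅ S_6, order 720.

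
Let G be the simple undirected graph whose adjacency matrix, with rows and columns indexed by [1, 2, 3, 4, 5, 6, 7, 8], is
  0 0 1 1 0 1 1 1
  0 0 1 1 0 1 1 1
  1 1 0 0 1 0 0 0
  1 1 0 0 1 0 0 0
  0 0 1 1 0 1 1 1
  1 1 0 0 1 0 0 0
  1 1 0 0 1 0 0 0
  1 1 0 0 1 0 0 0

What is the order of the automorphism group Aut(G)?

The vertices split by degree into {1, 2, 5} (degree 5) and {3, 4, 6, 7, 8} (degree 3); every edge runs between the two parts, so G is the complete bipartite graph K_{3,5}. The parts have unequal sizes, so no automorphism swaps them; each part is permuted independently, giving S_3 × S_5 of order 3!·5! = 720.

720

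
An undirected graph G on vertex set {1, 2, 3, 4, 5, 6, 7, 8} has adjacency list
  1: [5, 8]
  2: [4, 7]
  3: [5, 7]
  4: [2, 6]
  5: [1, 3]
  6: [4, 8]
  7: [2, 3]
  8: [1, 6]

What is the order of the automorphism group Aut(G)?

Every vertex has degree 2 and the graph is connected, so G is the 8-cycle C_8. C_8 has 8 rotations and 8 reflections, so Aut(C_8) ≅ D_8 of order 16.

16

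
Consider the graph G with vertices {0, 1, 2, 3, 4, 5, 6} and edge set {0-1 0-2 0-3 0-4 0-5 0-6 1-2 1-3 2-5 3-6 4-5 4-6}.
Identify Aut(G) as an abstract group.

Vertex 0 is the unique vertex of degree 6; the remaining 6 vertices each have degree 3 and induce a cycle, so G is the wheel on 7 vertices with hub 0. Every automorphism fixes the hub and acts on the rim 6-cycle, so Aut(G) ≅ Aut(C_6) = D_6 of order 12.

the dihedral group of order 12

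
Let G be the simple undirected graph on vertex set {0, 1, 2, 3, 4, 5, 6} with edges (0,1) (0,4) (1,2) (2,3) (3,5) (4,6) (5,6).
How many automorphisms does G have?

14

Every vertex has degree 2 and the graph is connected, so G is the 7-cycle C_7. The automorphisms of the 7-cycle are exactly the symmetries of a regular 7-gon: the dihedral group D_7, |D_7| = 14.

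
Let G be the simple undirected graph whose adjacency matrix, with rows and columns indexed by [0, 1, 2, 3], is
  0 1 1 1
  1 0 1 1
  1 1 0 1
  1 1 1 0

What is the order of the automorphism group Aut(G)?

24

Every vertex has degree 3, so G is the complete graph K_4. Any permutation of the 4 vertices preserves K_4, so Aut(K_4) = S_4 of order 4! = 24.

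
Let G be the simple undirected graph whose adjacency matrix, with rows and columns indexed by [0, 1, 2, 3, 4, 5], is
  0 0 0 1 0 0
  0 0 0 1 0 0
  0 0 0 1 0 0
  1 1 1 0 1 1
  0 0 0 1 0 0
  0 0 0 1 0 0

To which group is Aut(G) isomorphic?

the symmetric group on 5 letters

Vertex 3 has degree 5 and every other vertex has degree 1, so G is the star K_{1,5} with centre 3. Any automorphism fixes the centre and permutes the 5 leaves freely, so Aut(G) ≅ S_5 of order 5! = 120.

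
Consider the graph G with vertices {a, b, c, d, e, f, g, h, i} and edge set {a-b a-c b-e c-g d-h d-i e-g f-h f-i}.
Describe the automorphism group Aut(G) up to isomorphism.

G has two connected components, {a, b, c, e, g} and {d, f, h, i}; each is 2-regular, so G = C_5 ⊔ C_4. No automorphism exchanges components of different sizes, hence Aut(G) is the direct product D_4 × D_5, order 80.

D_4 × D_5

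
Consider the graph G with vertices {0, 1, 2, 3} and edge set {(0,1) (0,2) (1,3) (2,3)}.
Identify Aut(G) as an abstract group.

Every vertex has degree 2 and the graph is connected, so G is the 4-cycle C_4. The automorphisms of the 4-cycle are exactly the symmetries of a regular 4-gon: the dihedral group D_4, |D_4| = 8.

the dihedral group of order 8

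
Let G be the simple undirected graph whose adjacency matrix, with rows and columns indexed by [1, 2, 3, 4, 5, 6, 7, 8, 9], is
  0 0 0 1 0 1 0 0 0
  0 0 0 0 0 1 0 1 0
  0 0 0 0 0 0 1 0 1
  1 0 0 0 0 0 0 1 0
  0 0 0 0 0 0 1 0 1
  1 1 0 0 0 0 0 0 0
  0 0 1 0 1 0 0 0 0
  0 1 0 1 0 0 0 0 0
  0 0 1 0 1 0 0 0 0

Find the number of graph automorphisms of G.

G has two connected components, {1, 2, 4, 6, 8} and {3, 5, 7, 9}; each is 2-regular, so G = C_5 ⊔ C_4. No automorphism exchanges components of different sizes, hence Aut(G) is the direct product D_5 × D_4, order 80.

80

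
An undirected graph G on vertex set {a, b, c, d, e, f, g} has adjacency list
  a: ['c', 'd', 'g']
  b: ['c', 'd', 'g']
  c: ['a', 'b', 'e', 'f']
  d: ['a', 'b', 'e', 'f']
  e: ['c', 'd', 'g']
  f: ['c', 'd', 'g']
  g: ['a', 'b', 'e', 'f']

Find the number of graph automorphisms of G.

The vertices split by degree into {c, d, g} (degree 4) and {a, b, e, f} (degree 3); every edge runs between the two parts, so G is the complete bipartite graph K_{3,4}. Automorphisms preserve the bipartition setwise (since the parts differ in size) and act as S_3 × S_4 within it; |Aut| = 144.

144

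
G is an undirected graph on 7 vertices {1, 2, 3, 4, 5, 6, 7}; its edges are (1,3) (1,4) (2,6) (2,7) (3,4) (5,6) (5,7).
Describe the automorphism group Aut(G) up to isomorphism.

D_4 × D_3

G has two connected components, {2, 5, 6, 7} and {1, 3, 4}; each is 2-regular, so G = C_4 ⊔ C_3. No automorphism exchanges components of different sizes, hence Aut(G) is the direct product D_4 × D_3, order 48.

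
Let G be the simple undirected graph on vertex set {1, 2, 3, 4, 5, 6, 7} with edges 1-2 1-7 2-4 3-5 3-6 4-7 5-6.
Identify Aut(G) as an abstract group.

D_4 × D_3

G has two connected components, {1, 2, 4, 7} and {3, 5, 6}; each is 2-regular, so G = C_4 ⊔ C_3. The components are non-isomorphic (different sizes), so Aut(G) = Aut(C_4) × Aut(C_3) = D_4 × D_3 of order 8·6 = 48.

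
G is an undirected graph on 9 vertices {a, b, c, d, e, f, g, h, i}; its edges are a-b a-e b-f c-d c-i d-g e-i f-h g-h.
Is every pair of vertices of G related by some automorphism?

Every vertex has degree 2 and the graph is connected, so G is the 9-cycle C_9. The automorphisms of the 9-cycle are exactly the symmetries of a regular 9-gon: the dihedral group D_9, |D_9| = 18. This group acts transitively on the 9 vertices.

Yes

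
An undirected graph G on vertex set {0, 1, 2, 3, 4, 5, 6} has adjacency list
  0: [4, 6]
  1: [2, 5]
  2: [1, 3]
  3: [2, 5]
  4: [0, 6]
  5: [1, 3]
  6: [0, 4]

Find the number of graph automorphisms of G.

48

G has two connected components, {1, 2, 3, 5} and {0, 4, 6}; each is 2-regular, so G = C_4 ⊔ C_3. The components are non-isomorphic (different sizes), so Aut(G) = Aut(C_4) × Aut(C_3) = D_4 × D_3 of order 8·6 = 48.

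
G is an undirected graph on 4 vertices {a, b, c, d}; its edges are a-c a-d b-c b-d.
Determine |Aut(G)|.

8

G is 2-regular and bipartite on 2^2 = 4 vertices with girth 4; it is the hypercube graph Q_2. The symmetry group of the 2-cube is the hyperoctahedral group B_2 = Z_2 ≀ S_2, of order 2^2·2! = 8.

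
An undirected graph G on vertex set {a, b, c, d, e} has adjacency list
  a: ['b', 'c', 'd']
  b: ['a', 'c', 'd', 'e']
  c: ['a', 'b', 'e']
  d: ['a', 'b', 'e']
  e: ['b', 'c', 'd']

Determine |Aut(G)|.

8

Vertex b is the unique vertex of degree 4; the remaining 4 vertices each have degree 3 and induce a cycle, so G is the wheel on 5 vertices with hub b. With the hub fixed, the remaining symmetry is that of the rim cycle C_4, giving the dihedral group D_4.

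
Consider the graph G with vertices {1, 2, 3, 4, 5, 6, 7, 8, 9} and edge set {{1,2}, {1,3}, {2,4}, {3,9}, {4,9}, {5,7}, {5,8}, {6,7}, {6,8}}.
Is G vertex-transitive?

No

G has two connected components, {1, 2, 3, 4, 9} and {5, 6, 7, 8}; each is 2-regular, so G = C_5 ⊔ C_4. The orbit of 1 under Aut(G) is {1, 2, 3, 4, 9}, which does not contain 5, so G is not vertex-transitive.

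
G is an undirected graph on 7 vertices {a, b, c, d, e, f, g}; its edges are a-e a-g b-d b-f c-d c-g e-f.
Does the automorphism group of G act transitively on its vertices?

Yes

Every vertex has degree 2 and the graph is connected, so G is the 7-cycle C_7. C_7 has 7 rotations and 7 reflections, so Aut(C_7) ≅ D_7 of order 14. Under this action every vertex can be carried to every other, so G is vertex-transitive.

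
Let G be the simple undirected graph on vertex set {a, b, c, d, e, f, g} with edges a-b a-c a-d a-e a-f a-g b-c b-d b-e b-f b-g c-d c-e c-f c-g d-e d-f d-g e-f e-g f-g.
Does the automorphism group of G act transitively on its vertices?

All 7 vertices are pairwise adjacent: G = K_7. Every bijection on the vertex set is an automorphism of K_7; hence Aut(K_7) ≅ S_7, order 5040. This group acts transitively on the 7 vertices.

Yes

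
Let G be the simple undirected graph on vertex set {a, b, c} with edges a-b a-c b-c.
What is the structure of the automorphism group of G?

Every vertex has degree 2, so G is the complete graph K_3. Any permutation of the 3 vertices preserves K_3, so Aut(K_3) = S_3 of order 3! = 6.

the symmetric group on 3 letters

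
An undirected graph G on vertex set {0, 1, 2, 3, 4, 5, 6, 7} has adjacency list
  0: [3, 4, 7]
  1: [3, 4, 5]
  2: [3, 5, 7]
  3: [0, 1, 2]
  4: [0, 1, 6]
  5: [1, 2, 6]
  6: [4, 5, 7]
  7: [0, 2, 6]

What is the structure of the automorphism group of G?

Z_2^3 ⋊ S_3

G is 3-regular and bipartite on 2^3 = 8 vertices with girth 4; it is the hypercube graph Q_3. The symmetry group of the 3-cube is the hyperoctahedral group B_3 = Z_2 ≀ S_3, of order 2^3·3! = 48.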